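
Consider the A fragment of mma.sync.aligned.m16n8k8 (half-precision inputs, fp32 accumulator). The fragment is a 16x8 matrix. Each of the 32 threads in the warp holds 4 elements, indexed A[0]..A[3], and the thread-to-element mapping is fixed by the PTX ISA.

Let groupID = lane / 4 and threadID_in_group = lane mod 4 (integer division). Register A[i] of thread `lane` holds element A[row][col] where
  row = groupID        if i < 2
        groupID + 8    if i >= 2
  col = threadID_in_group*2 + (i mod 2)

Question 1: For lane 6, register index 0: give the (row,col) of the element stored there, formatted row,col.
1,4

lane 6→6/4=1, 6 mod 4=2
i=0  r:1+0→1  c:2·2+0→4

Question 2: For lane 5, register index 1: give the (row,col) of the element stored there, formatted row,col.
lane 5: grp=1 (5/4), tig=1 (5%4)
i=1: r=1+0=1, c=1*2+1=3

1,3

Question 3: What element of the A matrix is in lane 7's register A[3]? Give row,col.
lane 7: g=1 (7/4), t=3 (7%4)
i=3: r=1+8=9, c=3*2+1=7

9,7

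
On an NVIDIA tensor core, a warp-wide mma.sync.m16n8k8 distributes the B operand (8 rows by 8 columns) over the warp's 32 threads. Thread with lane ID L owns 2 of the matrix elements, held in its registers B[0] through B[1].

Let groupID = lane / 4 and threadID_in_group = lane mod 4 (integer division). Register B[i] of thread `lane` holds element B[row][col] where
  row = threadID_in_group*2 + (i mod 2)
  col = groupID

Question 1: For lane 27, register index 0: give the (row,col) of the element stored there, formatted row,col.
lane 27: gr=6 (27/4), th=3 (27%4)
i=0: r=3*2+0=6, c=gr=6

6,6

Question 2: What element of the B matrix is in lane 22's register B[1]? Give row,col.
L=22→G=22>>2=5, T=22&3=2
[1]→row 2·2+1=5  col G=5

5,5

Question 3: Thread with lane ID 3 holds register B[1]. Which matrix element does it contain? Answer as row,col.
lane 3: g=0 (3/4), t=3 (3%4)
i=1: r=3*2+1=7, c=g=0

7,0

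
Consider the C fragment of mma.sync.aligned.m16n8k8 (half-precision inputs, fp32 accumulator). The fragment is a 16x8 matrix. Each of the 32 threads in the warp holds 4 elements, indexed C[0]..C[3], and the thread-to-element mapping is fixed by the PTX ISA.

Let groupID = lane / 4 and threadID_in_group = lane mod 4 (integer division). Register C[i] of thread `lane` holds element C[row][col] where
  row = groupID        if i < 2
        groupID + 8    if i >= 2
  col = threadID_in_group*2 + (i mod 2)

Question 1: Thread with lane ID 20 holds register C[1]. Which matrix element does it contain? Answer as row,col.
L=20->g=20>>2=5, t=20&3=0
[1]->row 5+0=5  col 0·2+1=1

5,1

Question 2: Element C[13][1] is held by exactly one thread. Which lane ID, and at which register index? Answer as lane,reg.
20,3

r=13→G=5,rhi=1  c=1→T=0,p=1
L=5*4+0=20  i=1*2+1=3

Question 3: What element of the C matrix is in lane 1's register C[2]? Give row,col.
lane 1⇒1/4=0, 1 mod 4=1
i=2  r:0+8⇒8  c:2·1+0⇒2

8,2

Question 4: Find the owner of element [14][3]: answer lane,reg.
r=14→G=6,rhi=1  c=3→T=1,p=1
L=6*4+1=25  i=1*2+1=3

25,3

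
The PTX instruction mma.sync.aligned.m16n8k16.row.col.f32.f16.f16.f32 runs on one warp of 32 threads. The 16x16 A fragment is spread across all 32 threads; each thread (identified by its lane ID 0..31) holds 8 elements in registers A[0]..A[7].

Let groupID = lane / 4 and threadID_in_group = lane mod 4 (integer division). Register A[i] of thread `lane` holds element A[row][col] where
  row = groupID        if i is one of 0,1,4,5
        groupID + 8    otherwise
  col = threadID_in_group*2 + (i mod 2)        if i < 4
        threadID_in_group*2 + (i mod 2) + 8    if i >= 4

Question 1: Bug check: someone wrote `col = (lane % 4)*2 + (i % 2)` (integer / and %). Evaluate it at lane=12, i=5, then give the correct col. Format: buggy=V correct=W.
`(lane % 4)*2 + (i % 2)`[12,5]->1
L=12->gid=12>>2=3, tid=12&3=0
[5]->row 3+0=3  col 0·2+1+8=9
col: 1 vs 9

buggy=1 correct=9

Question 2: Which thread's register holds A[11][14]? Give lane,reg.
r=11→G=3,rhi=1  c=14→chi=1,T=3,p=0
L=3*4+3=15  i=1*4+1*2+0=6

15,6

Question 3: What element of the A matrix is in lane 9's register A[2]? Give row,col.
9: g=2,t=1
[2] (2+8,1*2+0+0) = (10,2)

10,2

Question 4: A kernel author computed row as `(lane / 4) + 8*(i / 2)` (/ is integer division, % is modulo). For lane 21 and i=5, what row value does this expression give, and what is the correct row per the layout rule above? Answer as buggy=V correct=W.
`(lane / 4) + 8*(i / 2)`[21,5]→21
lane 21→21/4=5, 21 mod 4=1
i=5  r:5+0→5  c:2·1+1+8→11
row: 21 vs 5

buggy=21 correct=5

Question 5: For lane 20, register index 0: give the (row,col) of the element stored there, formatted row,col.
5,0

lane 20⇒20/4=5, 20 mod 4=0
i=0  r:5+0⇒5  c:2·0+0+0⇒0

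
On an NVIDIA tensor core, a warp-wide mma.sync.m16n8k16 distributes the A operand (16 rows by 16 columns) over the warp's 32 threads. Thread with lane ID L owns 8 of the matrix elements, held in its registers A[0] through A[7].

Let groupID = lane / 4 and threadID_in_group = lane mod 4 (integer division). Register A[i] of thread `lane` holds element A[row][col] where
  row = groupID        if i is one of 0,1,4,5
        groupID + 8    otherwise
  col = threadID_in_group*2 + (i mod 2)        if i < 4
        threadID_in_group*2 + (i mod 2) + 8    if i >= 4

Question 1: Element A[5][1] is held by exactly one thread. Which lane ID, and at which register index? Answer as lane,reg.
r: 5->gid=5,r8=0  c: 1->c8=0,tid=0,i&1=1
L=5*4+0=20  i=0*4+0*2+1=1

20,1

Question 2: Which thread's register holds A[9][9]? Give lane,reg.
r=9→G=1,rhi=1  c=9→chi=1,T=0,p=1
L=1*4+0=4  i=1*4+1*2+1=7

4,7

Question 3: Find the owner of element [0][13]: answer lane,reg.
r=0->g=0,rb=0  c=13->cb=1,t=2,b0=1
L=0*4+2=2  i=1*4+0*2+1=5

2,5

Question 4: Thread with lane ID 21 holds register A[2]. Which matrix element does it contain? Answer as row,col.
13,2

lane 21: G=5 (21/4), T=1 (21%4)
i=2: r=5+8=13, c=1*2+0+0=2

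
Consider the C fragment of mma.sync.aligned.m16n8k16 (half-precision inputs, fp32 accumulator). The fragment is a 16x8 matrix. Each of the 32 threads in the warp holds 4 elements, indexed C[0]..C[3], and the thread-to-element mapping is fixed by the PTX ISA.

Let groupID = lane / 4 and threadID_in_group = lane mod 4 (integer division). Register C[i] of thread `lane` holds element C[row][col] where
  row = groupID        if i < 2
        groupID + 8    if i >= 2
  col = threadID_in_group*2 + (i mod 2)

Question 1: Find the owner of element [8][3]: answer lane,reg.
1,3

r=8⇒gr=0,Rb=1  c=3⇒th=1,odd=1
L=0*4+1=1  i=1*2+1=3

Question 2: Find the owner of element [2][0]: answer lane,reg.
8,0

r=2⇒gr=2,Rb=0  c=0⇒th=0,odd=0
L=2*4+0=8  i=0*2+0=0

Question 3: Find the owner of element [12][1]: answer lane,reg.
r: 12->gid=4,r8=1  c: 1->tid=0,i&1=1
L=4*4+0=16  i=1*2+1=3

16,3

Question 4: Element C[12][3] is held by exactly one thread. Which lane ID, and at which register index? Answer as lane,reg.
r:12=>grp=4,rB=1  c:3=>tig=1,lo=1
L=4*4+1=17  i=1*2+1=3

17,3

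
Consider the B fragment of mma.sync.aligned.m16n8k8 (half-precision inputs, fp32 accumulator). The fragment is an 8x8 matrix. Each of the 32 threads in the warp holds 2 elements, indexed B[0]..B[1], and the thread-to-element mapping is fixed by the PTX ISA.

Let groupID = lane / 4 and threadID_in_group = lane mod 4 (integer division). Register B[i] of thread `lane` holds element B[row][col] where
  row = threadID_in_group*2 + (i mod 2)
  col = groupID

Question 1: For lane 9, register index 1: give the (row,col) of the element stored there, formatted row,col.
lane 9->9/4=2, 9 mod 4=1
i=1  r:2·1+1->3  c:2

3,2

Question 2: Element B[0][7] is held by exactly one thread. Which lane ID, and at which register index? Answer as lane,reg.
c=7⇒gr=7  r=0⇒th=0,odd=0
L=7*4+0=28  i=0=0

28,0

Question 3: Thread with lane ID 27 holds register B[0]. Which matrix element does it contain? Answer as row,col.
L=27⇒gr=27>>2=6, th=27&3=3
[0]⇒row 3·2+0=6  col gr=6

6,6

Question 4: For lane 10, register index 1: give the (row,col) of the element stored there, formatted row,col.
5,2

lane 10: gr=2 (10/4), th=2 (10%4)
i=1: r=2*2+1=5, c=gr=2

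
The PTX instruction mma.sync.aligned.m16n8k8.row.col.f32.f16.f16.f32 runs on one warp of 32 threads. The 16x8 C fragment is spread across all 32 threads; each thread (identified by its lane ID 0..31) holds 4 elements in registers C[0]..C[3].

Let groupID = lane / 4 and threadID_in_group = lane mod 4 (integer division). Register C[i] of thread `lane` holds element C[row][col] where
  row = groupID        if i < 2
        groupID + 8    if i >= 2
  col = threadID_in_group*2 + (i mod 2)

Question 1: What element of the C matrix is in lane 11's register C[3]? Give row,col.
10,7

11: grp=2,tig=3
[3] (2+8,3*2+1) = (10,7)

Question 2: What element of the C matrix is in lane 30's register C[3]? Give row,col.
lane 30: G=7 (30/4), T=2 (30%4)
i=3: r=7+8=15, c=2*2+1=5

15,5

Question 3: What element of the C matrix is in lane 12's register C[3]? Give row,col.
11,1

L=12->gid=12>>2=3, tid=12&3=0
[3]->row 3+8=11  col 0·2+1=1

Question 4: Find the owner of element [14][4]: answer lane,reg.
r=14⇒gr=6,Rb=1  c=4⇒th=2,odd=0
L=6*4+2=26  i=1*2+0=2

26,2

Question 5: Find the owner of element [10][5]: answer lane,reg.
r=10->g=2,rb=1  c=5->t=2,b0=1
L=2*4+2=10  i=1*2+1=3

10,3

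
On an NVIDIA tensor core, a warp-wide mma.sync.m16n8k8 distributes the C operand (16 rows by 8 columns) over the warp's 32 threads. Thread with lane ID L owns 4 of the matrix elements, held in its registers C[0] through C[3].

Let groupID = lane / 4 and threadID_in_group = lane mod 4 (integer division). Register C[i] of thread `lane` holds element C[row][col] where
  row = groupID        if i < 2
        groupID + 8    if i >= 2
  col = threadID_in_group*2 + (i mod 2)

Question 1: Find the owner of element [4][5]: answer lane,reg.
r=4→G=4,rhi=0  c=5→T=2,p=1
L=4*4+2=18  i=0*2+1=1

18,1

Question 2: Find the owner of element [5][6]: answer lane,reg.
r=5→G=5,rhi=0  c=6→T=3,p=0
L=5*4+3=23  i=0*2+0=0

23,0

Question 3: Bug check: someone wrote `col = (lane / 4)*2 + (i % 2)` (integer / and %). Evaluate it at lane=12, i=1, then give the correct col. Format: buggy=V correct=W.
`(lane / 4)*2 + (i % 2)`[12,1]->7
lane 12->12/4=3, 12 mod 4=0
i=1  r:3+0->3  c:2·0+1->1
col: 7 vs 1

buggy=7 correct=1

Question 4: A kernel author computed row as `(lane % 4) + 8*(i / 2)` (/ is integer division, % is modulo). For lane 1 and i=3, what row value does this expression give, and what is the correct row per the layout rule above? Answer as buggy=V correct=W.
buggy=9 correct=8

`(lane % 4) + 8*(i / 2)`[1,3]⇒9
1: gr=0,th=1
[3] (0+8,1*2+1) = (8,3)
row: 9 vs 8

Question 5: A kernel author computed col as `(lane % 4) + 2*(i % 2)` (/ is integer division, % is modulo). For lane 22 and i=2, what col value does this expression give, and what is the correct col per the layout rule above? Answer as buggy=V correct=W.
`(lane % 4) + 2*(i % 2)`[22,2]->2
lane 22->22/4=5, 22 mod 4=2
i=2  r:5+8->13  c:2·2+0->4
col: 2 vs 4

buggy=2 correct=4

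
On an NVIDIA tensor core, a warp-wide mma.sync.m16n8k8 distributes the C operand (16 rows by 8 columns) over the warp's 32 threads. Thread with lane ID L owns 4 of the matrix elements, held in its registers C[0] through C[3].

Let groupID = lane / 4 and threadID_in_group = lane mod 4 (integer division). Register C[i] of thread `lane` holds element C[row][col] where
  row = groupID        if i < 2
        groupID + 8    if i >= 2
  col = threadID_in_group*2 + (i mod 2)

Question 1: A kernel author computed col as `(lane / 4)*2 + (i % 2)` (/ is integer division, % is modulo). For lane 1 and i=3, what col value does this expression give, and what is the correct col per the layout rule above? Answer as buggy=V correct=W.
buggy=1 correct=3

`(lane / 4)*2 + (i % 2)`[1,3]→1
lane 1→1/4=0, 1 mod 4=1
i=3  r:0+8→8  c:2·1+1→3
col: 1 vs 3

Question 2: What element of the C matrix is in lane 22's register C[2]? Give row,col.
13,4

lane 22: grp=5 (22/4), tig=2 (22%4)
i=2: r=5+8=13, c=2*2+0=4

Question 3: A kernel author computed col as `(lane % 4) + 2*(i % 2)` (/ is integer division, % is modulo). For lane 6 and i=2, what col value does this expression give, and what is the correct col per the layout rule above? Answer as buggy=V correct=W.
buggy=2 correct=4

`(lane % 4) + 2*(i % 2)`[6,2]⇒2
6: gr=1,th=2
[2] (1+8,2*2+0) = (9,4)
col: 2 vs 4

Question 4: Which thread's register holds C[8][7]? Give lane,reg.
r=8⇒gr=0,Rb=1  c=7⇒th=3,odd=1
L=0*4+3=3  i=1*2+1=3

3,3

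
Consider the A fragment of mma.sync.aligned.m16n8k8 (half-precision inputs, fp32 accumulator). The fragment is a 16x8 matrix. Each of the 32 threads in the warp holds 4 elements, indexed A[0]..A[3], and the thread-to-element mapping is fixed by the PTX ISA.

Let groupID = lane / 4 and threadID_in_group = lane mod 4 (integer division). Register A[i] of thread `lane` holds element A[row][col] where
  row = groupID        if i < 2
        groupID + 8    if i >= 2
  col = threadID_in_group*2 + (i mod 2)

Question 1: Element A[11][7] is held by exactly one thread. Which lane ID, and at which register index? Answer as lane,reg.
r=11→G=3,rhi=1  c=7→T=3,p=1
L=3*4+3=15  i=1*2+1=3

15,3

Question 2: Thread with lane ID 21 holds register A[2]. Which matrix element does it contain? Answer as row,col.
L=21->g=21>>2=5, t=21&3=1
[2]->row 5+8=13  col 1·2+0=2

13,2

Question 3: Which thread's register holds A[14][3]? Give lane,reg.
r:14=>grp=6,rB=1  c:3=>tig=1,lo=1
L=6*4+1=25  i=1*2+1=3

25,3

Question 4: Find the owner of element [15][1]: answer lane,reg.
28,3

r=15⇒gr=7,Rb=1  c=1⇒th=0,odd=1
L=7*4+0=28  i=1*2+1=3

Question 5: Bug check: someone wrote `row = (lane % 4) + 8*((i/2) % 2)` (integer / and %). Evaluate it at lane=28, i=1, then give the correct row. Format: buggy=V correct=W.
`(lane % 4) + 8*((i/2) % 2)`[28,1]→0
lane 28→28/4=7, 28 mod 4=0
i=1  r:7+0→7  c:2·0+1→1
row: 0 vs 7

buggy=0 correct=7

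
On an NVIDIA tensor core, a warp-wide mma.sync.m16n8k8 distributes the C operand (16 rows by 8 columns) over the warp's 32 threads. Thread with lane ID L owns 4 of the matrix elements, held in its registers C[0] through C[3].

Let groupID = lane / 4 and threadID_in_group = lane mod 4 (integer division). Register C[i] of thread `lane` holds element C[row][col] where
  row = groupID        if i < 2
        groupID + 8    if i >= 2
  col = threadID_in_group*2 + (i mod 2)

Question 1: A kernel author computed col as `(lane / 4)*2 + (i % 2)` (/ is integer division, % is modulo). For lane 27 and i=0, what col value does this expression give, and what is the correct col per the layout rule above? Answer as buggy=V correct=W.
`(lane / 4)*2 + (i % 2)`[27,0]->12
lane 27->27/4=6, 27 mod 4=3
i=0  r:6+0->6  c:2·3+0->6
col: 12 vs 6

buggy=12 correct=6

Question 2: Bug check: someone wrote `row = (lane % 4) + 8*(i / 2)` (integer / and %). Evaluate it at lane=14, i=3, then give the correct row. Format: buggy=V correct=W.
buggy=10 correct=11

`(lane % 4) + 8*(i / 2)`[14,3]->10
lane 14: g=3 (14/4), t=2 (14%4)
i=3: r=3+8=11, c=2*2+1=5
row: 10 vs 11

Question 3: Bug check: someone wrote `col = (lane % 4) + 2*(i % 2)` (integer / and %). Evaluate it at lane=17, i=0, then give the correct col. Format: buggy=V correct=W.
buggy=1 correct=2

`(lane % 4) + 2*(i % 2)`[17,0]=>1
lane 17: grp=4 (17/4), tig=1 (17%4)
i=0: r=4+0=4, c=1*2+0=2
col: 1 vs 2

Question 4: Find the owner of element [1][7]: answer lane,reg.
7,1

r=1→G=1,rhi=0  c=7→T=3,p=1
L=1*4+3=7  i=0*2+1=1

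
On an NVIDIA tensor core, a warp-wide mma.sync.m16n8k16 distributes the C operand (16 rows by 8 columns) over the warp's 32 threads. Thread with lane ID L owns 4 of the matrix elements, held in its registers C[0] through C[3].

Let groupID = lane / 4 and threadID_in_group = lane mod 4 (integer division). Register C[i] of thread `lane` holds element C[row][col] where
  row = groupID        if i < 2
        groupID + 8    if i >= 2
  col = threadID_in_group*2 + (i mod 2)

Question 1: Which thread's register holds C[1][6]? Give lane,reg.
r=1→G=1,rhi=0  c=6→T=3,p=0
L=1*4+3=7  i=0*2+0=0

7,0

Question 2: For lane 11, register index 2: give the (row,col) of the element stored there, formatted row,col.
lane 11=>11/4=2, 11 mod 4=3
i=2  r:2+8=>10  c:2·3+0=>6

10,6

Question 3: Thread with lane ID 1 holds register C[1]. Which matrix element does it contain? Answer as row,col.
0,3

1: gr=0,th=1
[1] (0+0,1*2+1) = (0,3)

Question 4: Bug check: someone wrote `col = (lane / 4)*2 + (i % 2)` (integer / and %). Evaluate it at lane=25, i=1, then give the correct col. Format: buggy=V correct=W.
`(lane / 4)*2 + (i % 2)`[25,1]⇒13
lane 25: gr=6 (25/4), th=1 (25%4)
i=1: r=6+0=6, c=1*2+1=3
col: 13 vs 3

buggy=13 correct=3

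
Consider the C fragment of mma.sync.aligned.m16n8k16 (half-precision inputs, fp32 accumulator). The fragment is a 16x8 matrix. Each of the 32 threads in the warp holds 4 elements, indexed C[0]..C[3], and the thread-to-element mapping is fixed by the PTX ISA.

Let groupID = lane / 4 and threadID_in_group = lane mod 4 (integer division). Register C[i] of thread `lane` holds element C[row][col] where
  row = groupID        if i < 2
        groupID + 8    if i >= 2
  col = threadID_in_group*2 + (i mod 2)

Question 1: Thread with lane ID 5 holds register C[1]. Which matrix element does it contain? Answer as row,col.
lane 5: G=1 (5/4), T=1 (5%4)
i=1: r=1+0=1, c=1*2+1=3

1,3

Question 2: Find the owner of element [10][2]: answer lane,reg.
9,2

r=10->g=2,rb=1  c=2->t=1,b0=0
L=2*4+1=9  i=1*2+0=2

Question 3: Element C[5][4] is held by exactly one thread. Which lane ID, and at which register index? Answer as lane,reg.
r=5⇒gr=5,Rb=0  c=4⇒th=2,odd=0
L=5*4+2=22  i=0*2+0=0

22,0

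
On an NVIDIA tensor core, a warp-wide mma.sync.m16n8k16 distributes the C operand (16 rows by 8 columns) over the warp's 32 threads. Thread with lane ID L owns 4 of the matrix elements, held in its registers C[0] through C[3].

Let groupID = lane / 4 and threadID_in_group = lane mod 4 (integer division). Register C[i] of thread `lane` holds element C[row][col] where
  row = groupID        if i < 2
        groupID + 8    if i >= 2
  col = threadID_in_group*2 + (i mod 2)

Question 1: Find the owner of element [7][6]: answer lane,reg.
31,0

r=7->g=7,rb=0  c=6->t=3,b0=0
L=7*4+3=31  i=0*2+0=0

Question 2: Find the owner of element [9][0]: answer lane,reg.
4,2

r=9⇒gr=1,Rb=1  c=0⇒th=0,odd=0
L=1*4+0=4  i=1*2+0=2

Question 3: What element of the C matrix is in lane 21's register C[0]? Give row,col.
lane 21: G=5 (21/4), T=1 (21%4)
i=0: r=5+0=5, c=1*2+0=2

5,2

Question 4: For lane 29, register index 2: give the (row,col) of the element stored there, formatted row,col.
lane 29: gr=7 (29/4), th=1 (29%4)
i=2: r=7+8=15, c=1*2+0=2

15,2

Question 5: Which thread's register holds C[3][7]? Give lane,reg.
r=3->g=3,rb=0  c=7->t=3,b0=1
L=3*4+3=15  i=0*2+1=1

15,1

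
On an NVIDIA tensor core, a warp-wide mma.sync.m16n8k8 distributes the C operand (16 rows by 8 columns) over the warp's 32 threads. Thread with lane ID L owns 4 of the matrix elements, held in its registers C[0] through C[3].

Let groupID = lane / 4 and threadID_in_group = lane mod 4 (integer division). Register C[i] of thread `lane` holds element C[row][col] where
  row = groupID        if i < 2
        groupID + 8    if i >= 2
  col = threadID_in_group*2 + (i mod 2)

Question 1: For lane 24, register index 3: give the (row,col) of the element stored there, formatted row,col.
14,1

lane 24=>24/4=6, 24 mod 4=0
i=3  r:6+8=>14  c:2·0+1=>1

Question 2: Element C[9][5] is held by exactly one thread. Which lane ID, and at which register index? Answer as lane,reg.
r=9→G=1,rhi=1  c=5→T=2,p=1
L=1*4+2=6  i=1*2+1=3

6,3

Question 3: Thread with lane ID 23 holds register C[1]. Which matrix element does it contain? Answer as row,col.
5,7

lane 23: g=5 (23/4), t=3 (23%4)
i=1: r=5+0=5, c=3*2+1=7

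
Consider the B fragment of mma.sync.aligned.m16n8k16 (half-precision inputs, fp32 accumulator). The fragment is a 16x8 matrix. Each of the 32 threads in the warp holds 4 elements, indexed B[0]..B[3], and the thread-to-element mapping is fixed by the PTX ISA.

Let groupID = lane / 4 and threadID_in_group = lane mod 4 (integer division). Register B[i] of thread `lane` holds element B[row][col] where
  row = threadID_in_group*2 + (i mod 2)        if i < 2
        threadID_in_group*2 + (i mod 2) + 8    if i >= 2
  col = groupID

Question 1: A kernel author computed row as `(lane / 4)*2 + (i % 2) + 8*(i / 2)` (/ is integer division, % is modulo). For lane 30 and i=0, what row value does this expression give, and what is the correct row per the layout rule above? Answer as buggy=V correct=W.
`(lane / 4)*2 + (i % 2) + 8*(i / 2)`[30,0]->14
30: g=7,t=2
[0] (2*2+0+0,7) = (4,7)
row: 14 vs 4

buggy=14 correct=4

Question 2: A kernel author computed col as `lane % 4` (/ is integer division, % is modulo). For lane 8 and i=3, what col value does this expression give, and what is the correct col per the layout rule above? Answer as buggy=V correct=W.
`lane % 4`[8,3]->0
8: g=2,t=0
[3] (0*2+1+8,2) = (9,2)
col: 0 vs 2

buggy=0 correct=2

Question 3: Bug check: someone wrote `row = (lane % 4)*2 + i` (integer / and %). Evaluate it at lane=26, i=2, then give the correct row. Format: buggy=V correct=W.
buggy=6 correct=12

`(lane % 4)*2 + i`[26,2]->6
lane 26: g=6 (26/4), t=2 (26%4)
i=2: r=2*2+0+8=12, c=g=6
row: 6 vs 12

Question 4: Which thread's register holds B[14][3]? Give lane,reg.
15,2

c:3=>grp=3  r:14=>rB=1,tig=3,lo=0
L=3*4+3=15  i=1*2+0=2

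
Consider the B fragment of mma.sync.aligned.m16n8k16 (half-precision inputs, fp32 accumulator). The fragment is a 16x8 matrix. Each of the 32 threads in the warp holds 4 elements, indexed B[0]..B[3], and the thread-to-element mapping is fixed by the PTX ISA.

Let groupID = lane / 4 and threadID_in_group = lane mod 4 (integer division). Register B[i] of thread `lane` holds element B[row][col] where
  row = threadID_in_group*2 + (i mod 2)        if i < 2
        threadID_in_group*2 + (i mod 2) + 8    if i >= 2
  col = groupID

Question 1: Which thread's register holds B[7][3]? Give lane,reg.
15,1

c: 3->gid=3  r: 7->r8=0,tid=3,i&1=1
L=3*4+3=15  i=0*2+1=1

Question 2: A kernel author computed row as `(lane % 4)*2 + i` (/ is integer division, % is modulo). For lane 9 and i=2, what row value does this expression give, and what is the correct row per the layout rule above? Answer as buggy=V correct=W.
`(lane % 4)*2 + i`[9,2]→4
lane 9: G=2 (9/4), T=1 (9%4)
i=2: r=1*2+0+8=10, c=G=2
row: 4 vs 10

buggy=4 correct=10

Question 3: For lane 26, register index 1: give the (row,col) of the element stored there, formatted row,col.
L=26⇒gr=26>>2=6, th=26&3=2
[1]⇒row 2·2+1+0=5  col gr=6

5,6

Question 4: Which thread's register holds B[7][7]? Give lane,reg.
31,1

c=7→G=7  r=7→rhi=0,T=3,p=1
L=7*4+3=31  i=0*2+1=1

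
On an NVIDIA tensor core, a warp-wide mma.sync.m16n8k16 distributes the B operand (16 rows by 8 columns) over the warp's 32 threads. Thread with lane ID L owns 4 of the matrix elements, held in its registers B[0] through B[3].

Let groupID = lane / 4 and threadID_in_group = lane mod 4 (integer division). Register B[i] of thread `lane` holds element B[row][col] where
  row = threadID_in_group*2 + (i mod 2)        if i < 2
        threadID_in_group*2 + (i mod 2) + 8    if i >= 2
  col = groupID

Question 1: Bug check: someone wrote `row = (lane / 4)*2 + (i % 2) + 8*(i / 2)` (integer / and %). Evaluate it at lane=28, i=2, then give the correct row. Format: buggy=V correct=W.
`(lane / 4)*2 + (i % 2) + 8*(i / 2)`[28,2]=>22
lane 28: grp=7 (28/4), tig=0 (28%4)
i=2: r=0*2+0+8=8, c=grp=7
row: 22 vs 8

buggy=22 correct=8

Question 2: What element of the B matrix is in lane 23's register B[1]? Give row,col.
7,5

23: G=5,T=3
[1] (3*2+1+0,5) = (7,5)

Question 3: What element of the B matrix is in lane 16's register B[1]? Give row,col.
L=16=>grp=16>>2=4, tig=16&3=0
[1]=>row 0·2+1+0=1  col grp=4

1,4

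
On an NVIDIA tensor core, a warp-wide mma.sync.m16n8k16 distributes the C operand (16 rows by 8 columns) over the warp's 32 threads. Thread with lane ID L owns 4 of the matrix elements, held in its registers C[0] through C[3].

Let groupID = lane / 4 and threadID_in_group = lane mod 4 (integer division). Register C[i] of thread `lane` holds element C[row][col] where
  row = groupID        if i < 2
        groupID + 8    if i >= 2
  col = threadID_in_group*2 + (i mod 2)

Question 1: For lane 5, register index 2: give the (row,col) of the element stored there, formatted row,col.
lane 5⇒5/4=1, 5 mod 4=1
i=2  r:1+8⇒9  c:2·1+0⇒2

9,2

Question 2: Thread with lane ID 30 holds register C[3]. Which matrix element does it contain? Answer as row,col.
15,5

lane 30=>30/4=7, 30 mod 4=2
i=3  r:7+8=>15  c:2·2+1=>5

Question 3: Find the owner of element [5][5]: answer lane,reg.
22,1

r: 5->gid=5,r8=0  c: 5->tid=2,i&1=1
L=5*4+2=22  i=0*2+1=1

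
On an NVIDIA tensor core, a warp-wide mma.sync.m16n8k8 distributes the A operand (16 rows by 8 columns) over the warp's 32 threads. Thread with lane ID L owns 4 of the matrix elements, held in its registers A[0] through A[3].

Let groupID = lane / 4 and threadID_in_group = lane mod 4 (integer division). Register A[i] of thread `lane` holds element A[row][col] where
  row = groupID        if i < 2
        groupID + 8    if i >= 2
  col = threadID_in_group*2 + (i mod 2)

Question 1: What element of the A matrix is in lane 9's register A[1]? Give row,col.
2,3

9: g=2,t=1
[1] (2+0,1*2+1) = (2,3)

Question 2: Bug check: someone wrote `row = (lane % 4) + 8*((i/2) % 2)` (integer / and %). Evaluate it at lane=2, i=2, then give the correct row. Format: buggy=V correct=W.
`(lane % 4) + 8*((i/2) % 2)`[2,2]⇒10
2: gr=0,th=2
[2] (0+8,2*2+0) = (8,4)
row: 10 vs 8

buggy=10 correct=8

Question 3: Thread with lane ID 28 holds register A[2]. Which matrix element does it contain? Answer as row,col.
15,0

28: G=7,T=0
[2] (7+8,0*2+0) = (15,0)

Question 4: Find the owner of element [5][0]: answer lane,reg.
20,0

r: 5->gid=5,r8=0  c: 0->tid=0,i&1=0
L=5*4+0=20  i=0*2+0=0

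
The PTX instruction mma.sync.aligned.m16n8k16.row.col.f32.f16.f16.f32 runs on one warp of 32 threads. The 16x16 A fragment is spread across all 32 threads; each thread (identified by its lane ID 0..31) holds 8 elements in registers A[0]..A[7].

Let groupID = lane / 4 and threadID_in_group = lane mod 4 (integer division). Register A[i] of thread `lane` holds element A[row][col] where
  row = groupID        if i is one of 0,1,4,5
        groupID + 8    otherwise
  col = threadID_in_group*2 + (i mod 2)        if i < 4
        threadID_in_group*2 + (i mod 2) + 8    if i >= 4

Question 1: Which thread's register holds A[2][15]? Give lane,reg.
11,5

r=2⇒gr=2,Rb=0  c=15⇒Cb=1,th=3,odd=1
L=2*4+3=11  i=1*4+0*2+1=5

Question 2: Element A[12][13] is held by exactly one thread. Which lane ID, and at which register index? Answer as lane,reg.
18,7

r=12->g=4,rb=1  c=13->cb=1,t=2,b0=1
L=4*4+2=18  i=1*4+1*2+1=7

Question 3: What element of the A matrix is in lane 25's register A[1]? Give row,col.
6,3

lane 25: gr=6 (25/4), th=1 (25%4)
i=1: r=6+0=6, c=1*2+1+0=3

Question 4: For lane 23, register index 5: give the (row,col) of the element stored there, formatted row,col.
5,15

lane 23: grp=5 (23/4), tig=3 (23%4)
i=5: r=5+0=5, c=3*2+1+8=15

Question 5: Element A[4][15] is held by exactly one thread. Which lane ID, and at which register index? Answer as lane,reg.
19,5

r=4->g=4,rb=0  c=15->cb=1,t=3,b0=1
L=4*4+3=19  i=1*4+0*2+1=5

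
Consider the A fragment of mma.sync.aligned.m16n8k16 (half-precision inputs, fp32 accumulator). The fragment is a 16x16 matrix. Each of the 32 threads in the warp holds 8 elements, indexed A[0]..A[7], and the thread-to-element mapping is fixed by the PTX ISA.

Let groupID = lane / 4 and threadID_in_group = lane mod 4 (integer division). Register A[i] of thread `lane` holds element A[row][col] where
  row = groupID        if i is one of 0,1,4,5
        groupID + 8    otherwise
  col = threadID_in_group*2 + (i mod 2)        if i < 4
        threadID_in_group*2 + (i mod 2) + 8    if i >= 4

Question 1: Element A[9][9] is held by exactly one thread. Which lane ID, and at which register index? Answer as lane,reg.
4,7

r:9=>grp=1,rB=1  c:9=>cB=1,tig=0,lo=1
L=1*4+0=4  i=1*4+1*2+1=7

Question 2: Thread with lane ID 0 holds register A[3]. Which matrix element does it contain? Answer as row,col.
0: g=0,t=0
[3] (0+8,0*2+1+0) = (8,1)

8,1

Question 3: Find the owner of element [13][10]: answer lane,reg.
r: 13->gid=5,r8=1  c: 10->c8=1,tid=1,i&1=0
L=5*4+1=21  i=1*4+1*2+0=6

21,6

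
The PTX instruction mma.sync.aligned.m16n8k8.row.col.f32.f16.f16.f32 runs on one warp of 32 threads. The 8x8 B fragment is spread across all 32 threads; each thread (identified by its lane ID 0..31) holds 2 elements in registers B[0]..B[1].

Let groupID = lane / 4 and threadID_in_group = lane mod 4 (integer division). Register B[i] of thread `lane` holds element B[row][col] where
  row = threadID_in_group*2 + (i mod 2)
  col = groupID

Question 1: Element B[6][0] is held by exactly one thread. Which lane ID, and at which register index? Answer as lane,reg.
c:0=>grp=0  r:6=>tig=3,lo=0
L=0*4+3=3  i=0=0

3,0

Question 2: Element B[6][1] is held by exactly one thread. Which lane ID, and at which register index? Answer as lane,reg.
c:1=>grp=1  r:6=>tig=3,lo=0
L=1*4+3=7  i=0=0

7,0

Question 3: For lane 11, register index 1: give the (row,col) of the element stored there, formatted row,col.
11: gr=2,th=3
[1] (3*2+1,2) = (7,2)

7,2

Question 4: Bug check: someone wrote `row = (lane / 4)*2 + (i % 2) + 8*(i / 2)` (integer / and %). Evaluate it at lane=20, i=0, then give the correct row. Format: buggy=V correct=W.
buggy=10 correct=0

`(lane / 4)*2 + (i % 2) + 8*(i / 2)`[20,0]->10
lane 20: g=5 (20/4), t=0 (20%4)
i=0: r=0*2+0=0, c=g=5
row: 10 vs 0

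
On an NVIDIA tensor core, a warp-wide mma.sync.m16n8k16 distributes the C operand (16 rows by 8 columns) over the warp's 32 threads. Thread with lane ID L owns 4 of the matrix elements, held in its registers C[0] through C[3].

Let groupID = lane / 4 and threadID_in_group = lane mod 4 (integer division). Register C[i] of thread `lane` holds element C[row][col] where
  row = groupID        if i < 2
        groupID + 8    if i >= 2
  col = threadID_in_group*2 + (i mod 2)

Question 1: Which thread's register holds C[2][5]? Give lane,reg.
r=2->g=2,rb=0  c=5->t=2,b0=1
L=2*4+2=10  i=0*2+1=1

10,1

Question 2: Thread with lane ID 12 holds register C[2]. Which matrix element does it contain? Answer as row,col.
L=12->gid=12>>2=3, tid=12&3=0
[2]->row 3+8=11  col 0·2+0=0

11,0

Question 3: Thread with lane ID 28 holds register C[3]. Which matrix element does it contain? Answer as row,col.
15,1

28: gr=7,th=0
[3] (7+8,0*2+1) = (15,1)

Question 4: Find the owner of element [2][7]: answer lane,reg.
11,1

r=2⇒gr=2,Rb=0  c=7⇒th=3,odd=1
L=2*4+3=11  i=0*2+1=1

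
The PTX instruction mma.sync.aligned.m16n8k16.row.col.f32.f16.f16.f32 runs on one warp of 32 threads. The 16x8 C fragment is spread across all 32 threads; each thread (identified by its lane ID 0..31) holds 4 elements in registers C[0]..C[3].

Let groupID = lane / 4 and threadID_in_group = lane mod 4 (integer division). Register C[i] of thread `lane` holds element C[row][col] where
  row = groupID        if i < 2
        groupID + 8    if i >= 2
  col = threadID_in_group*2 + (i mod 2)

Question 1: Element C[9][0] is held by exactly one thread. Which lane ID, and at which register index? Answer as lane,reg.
r: 9->gid=1,r8=1  c: 0->tid=0,i&1=0
L=1*4+0=4  i=1*2+0=2

4,2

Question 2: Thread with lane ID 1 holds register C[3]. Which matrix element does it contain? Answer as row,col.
L=1→G=1>>2=0, T=1&3=1
[3]→row 0+8=8  col 1·2+1=3

8,3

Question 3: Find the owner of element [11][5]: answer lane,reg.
r:11=>grp=3,rB=1  c:5=>tig=2,lo=1
L=3*4+2=14  i=1*2+1=3

14,3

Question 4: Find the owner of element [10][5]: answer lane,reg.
r=10→G=2,rhi=1  c=5→T=2,p=1
L=2*4+2=10  i=1*2+1=3

10,3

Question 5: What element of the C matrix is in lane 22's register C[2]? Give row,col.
lane 22: gr=5 (22/4), th=2 (22%4)
i=2: r=5+8=13, c=2*2+0=4

13,4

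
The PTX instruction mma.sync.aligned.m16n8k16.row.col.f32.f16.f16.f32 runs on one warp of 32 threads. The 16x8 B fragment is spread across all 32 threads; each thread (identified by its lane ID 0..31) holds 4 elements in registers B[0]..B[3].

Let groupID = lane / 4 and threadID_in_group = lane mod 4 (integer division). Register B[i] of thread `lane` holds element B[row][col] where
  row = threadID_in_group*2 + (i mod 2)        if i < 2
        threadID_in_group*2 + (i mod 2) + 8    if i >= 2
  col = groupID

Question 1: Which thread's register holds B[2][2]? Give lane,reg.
c: 2->gid=2  r: 2->r8=0,tid=1,i&1=0
L=2*4+1=9  i=0*2+0=0

9,0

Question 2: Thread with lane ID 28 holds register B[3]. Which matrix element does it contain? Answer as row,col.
28: gid=7,tid=0
[3] (0*2+1+8,7) = (9,7)

9,7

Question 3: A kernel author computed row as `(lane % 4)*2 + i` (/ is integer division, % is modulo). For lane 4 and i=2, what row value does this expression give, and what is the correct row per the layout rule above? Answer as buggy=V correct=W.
`(lane % 4)*2 + i`[4,2]->2
lane 4->4/4=1, 4 mod 4=0
i=2  r:2·0+0+8->8  c:1
row: 2 vs 8

buggy=2 correct=8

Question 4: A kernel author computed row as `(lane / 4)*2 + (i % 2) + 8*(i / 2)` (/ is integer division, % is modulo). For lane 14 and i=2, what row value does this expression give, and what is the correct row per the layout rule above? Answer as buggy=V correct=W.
buggy=14 correct=12

`(lane / 4)*2 + (i % 2) + 8*(i / 2)`[14,2]->14
lane 14: g=3 (14/4), t=2 (14%4)
i=2: r=2*2+0+8=12, c=g=3
row: 14 vs 12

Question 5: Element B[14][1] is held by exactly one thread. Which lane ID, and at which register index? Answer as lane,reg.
7,2

c=1->g=1  r=14->rb=1,t=3,b0=0
L=1*4+3=7  i=1*2+0=2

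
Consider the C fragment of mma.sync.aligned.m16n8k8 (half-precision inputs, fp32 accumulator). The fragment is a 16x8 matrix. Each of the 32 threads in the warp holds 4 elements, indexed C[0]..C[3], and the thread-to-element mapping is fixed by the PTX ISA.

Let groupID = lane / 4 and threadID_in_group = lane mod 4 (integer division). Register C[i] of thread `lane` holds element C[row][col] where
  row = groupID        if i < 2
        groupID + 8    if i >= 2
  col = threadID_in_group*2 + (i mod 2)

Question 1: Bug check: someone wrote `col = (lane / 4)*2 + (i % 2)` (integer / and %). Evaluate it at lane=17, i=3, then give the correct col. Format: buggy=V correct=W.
`(lane / 4)*2 + (i % 2)`[17,3]->9
lane 17: g=4 (17/4), t=1 (17%4)
i=3: r=4+8=12, c=1*2+1=3
col: 9 vs 3

buggy=9 correct=3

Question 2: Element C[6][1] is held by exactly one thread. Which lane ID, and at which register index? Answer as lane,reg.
r: 6->gid=6,r8=0  c: 1->tid=0,i&1=1
L=6*4+0=24  i=0*2+1=1

24,1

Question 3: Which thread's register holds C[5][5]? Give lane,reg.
r=5→G=5,rhi=0  c=5→T=2,p=1
L=5*4+2=22  i=0*2+1=1

22,1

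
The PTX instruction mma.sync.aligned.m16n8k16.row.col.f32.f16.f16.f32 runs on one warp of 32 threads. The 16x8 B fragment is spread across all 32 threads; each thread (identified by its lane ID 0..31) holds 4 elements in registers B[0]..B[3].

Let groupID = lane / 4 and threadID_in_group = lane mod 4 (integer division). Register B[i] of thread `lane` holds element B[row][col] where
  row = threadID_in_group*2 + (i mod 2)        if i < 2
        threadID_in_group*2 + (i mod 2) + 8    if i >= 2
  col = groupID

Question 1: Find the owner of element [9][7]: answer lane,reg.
28,3

c=7→G=7  r=9→rhi=1,T=0,p=1
L=7*4+0=28  i=1*2+1=3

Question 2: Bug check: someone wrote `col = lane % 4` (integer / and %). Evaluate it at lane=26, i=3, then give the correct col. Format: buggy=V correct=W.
buggy=2 correct=6

`lane % 4`[26,3]→2
L=26→G=26>>2=6, T=26&3=2
[3]→row 2·2+1+8=13  col G=6
col: 2 vs 6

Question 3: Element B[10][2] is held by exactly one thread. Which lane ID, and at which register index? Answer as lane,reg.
9,2

c=2⇒gr=2  r=10⇒Rb=1,th=1,odd=0
L=2*4+1=9  i=1*2+0=2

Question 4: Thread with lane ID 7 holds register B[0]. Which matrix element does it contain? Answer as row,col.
6,1

lane 7→7/4=1, 7 mod 4=3
i=0  r:2·3+0+0→6  c:1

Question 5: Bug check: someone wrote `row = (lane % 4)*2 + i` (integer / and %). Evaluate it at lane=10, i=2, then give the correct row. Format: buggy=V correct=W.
`(lane % 4)*2 + i`[10,2]->6
10: gid=2,tid=2
[2] (2*2+0+8,2) = (12,2)
row: 6 vs 12

buggy=6 correct=12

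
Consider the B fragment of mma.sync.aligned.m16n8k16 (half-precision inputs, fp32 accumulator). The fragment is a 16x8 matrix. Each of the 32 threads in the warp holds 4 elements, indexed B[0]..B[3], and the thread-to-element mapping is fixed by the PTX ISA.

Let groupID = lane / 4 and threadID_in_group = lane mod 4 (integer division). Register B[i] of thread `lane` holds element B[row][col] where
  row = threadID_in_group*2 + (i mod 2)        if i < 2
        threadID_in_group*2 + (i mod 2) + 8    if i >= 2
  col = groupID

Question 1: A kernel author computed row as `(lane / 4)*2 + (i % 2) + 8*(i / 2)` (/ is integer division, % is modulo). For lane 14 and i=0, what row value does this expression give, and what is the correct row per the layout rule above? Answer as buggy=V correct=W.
buggy=6 correct=4

`(lane / 4)*2 + (i % 2) + 8*(i / 2)`[14,0]→6
L=14→G=14>>2=3, T=14&3=2
[0]→row 2·2+0+0=4  col G=3
row: 6 vs 4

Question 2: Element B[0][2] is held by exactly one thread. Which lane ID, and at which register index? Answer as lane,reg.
c: 2->gid=2  r: 0->r8=0,tid=0,i&1=0
L=2*4+0=8  i=0*2+0=0

8,0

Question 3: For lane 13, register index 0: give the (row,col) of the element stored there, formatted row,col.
2,3

L=13=>grp=13>>2=3, tig=13&3=1
[0]=>row 1·2+0+0=2  col grp=3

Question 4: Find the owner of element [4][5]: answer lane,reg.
22,0

c=5→G=5  r=4→rhi=0,T=2,p=0
L=5*4+2=22  i=0*2+0=0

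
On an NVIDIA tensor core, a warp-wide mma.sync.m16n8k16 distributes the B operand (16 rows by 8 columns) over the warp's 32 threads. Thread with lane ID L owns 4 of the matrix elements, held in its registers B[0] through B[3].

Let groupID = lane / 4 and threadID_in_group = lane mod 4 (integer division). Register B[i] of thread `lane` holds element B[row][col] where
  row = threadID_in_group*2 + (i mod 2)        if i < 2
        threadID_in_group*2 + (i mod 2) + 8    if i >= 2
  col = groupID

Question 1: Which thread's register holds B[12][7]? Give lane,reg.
30,2

c=7⇒gr=7  r=12⇒Rb=1,th=2,odd=0
L=7*4+2=30  i=1*2+0=2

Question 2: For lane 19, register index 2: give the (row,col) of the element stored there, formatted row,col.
lane 19->19/4=4, 19 mod 4=3
i=2  r:2·3+0+8->14  c:4

14,4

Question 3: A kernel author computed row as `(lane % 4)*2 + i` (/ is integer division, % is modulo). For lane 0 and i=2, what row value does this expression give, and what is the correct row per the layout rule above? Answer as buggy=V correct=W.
`(lane % 4)*2 + i`[0,2]->2
L=0->g=0>>2=0, t=0&3=0
[2]->row 0·2+0+8=8  col g=0
row: 2 vs 8

buggy=2 correct=8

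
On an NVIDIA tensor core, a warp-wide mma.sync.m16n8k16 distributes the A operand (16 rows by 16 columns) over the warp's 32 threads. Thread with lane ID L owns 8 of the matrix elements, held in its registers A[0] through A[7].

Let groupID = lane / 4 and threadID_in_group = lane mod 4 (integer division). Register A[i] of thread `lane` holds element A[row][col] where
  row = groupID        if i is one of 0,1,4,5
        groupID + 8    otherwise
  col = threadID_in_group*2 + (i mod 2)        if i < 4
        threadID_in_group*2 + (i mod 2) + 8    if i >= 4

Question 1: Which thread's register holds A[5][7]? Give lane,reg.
r:5=>grp=5,rB=0  c:7=>cB=0,tig=3,lo=1
L=5*4+3=23  i=0*4+0*2+1=1

23,1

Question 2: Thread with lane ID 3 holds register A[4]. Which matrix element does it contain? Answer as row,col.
0,14

3: grp=0,tig=3
[4] (0+0,3*2+0+8) = (0,14)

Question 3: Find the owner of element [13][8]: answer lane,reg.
20,6

r=13->g=5,rb=1  c=8->cb=1,t=0,b0=0
L=5*4+0=20  i=1*4+1*2+0=6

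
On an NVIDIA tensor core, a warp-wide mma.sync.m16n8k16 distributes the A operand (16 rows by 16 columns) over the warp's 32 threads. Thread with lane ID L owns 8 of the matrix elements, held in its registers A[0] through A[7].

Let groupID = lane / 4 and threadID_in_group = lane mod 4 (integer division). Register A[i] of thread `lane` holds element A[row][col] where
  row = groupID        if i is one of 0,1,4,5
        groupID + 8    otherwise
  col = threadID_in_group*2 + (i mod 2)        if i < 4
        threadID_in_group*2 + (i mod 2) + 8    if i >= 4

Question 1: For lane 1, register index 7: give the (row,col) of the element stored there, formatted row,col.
8,11

lane 1->1/4=0, 1 mod 4=1
i=7  r:0+8->8  c:2·1+1+8->11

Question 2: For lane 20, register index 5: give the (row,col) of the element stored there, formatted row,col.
lane 20=>20/4=5, 20 mod 4=0
i=5  r:5+0=>5  c:2·0+1+8=>9

5,9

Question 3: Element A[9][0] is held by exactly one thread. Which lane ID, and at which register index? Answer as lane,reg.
4,2

r:9=>grp=1,rB=1  c:0=>cB=0,tig=0,lo=0
L=1*4+0=4  i=0*4+1*2+0=2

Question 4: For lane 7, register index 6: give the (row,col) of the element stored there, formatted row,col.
L=7→G=7>>2=1, T=7&3=3
[6]→row 1+8=9  col 3·2+0+8=14

9,14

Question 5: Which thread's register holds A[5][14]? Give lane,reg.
23,4

r=5->g=5,rb=0  c=14->cb=1,t=3,b0=0
L=5*4+3=23  i=1*4+0*2+0=4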